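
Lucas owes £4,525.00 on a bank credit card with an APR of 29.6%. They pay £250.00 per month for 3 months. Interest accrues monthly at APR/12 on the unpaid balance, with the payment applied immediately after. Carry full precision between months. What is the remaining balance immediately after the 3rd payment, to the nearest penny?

Monthly rate r = 29.6%/12 = 2.46667% = 0.0246667.
Each month: B ← B·(1+r) − £250.00.
Month 1: interest £111.62; balance after payment £4,386.62.
Month 2: interest £108.20; balance after payment £4,244.82.
Month 3: interest £104.71; balance after payment £4,099.53.

£4,099.53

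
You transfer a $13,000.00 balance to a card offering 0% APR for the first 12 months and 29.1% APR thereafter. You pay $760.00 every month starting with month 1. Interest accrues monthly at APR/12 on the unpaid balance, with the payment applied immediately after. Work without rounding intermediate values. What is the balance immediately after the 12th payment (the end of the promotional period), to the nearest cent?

$3,880.00

Promo months 1–12 at r₀ = 0%/12 = 0; months 13+ at r₁ = 29.1%/12 = 0.02425.
After month 12 (no interest yet): B = $13,000.00 − 12·$760.00 = $3,880.00.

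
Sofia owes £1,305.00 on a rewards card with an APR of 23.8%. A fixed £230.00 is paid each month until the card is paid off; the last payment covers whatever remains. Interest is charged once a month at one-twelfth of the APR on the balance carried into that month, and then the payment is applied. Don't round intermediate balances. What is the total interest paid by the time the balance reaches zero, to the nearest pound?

Monthly rate r = 23.8%/12 = 1.98333% = 0.0198333.
Payoff takes n = ⌈−ln(1 − rB₀/P)/ln(1+r)⌉ = ⌈6.079⌉ = 7 payments; the last is £18.30.
Total paid = 6·£230.00 + £18.30 = £1,398.30.
Total interest = total paid − principal = £1,398.30 − £1,305.00 = £93.30.

£93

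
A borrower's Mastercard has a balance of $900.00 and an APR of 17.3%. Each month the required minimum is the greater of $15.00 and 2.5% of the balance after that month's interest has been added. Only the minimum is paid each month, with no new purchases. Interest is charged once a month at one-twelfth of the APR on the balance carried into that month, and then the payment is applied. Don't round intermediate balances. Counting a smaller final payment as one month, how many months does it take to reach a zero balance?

97 months

Monthly rate r = 17.3%/12 = 1.44167% = 0.0144167.
While 2.5% of the post-interest balance exceeds $15.00, each month B ← (B·(1+r))·(1 − 0.025), i.e. B shrinks by the factor (1+r)·0.975 = 0.98906.
This holds for months 1–39. Entering month 40 the balance is $585.95; 2.5% of the post-interest balance is now below $15.00, so the flat $15.00 minimum applies from here.
From month 40 a fixed $15.00 at rate r clears $585.95 in 58 more payments. Total: 39 + 58 = 97 months.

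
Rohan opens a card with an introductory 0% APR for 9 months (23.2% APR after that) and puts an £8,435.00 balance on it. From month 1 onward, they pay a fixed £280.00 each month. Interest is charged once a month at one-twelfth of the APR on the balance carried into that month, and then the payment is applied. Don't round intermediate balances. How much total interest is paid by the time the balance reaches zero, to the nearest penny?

£1,761.67

Promo months 1–9 at r₀ = 0%/12 = 0; months 10+ at r₁ = 23.2%/12 = 0.0193333.
After month 9 (no interest yet): B = £8,435.00 − 9·£280.00 = £5,915.00.
Then at r₁ with £280.00/mo: n₂ = −ln(1 − r₁·B/P)/ln(1+r₁) ≈ 27.41 → 28 more payments.
Total paid = 36·£280.00 + £116.67 = £10,196.67; interest = £10,196.67 − £8,435.00 = £1,761.67.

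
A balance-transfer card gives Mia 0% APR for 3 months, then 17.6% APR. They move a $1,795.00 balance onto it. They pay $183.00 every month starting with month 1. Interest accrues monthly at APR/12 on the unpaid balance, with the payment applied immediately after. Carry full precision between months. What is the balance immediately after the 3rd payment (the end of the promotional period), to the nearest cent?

$1,246.00

Promo months 1–3 at r₀ = 0%/12 = 0; months 4+ at r₁ = 17.6%/12 = 0.0146667.
After month 3 (no interest yet): B = $1,795.00 − 3·$183.00 = $1,246.00.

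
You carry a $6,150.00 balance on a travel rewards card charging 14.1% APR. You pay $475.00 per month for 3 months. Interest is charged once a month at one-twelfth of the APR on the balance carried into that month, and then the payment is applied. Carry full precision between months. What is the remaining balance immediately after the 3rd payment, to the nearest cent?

$4,927.54

Monthly rate r = 14.1%/12 = 1.175% = 0.01175.
Each month: B ← B·(1+r) − $475.00.
Month 1: interest $72.26; balance after payment $5,747.26.
Month 2: interest $67.53; balance after payment $5,339.79.
Month 3: interest $62.74; balance after payment $4,927.54.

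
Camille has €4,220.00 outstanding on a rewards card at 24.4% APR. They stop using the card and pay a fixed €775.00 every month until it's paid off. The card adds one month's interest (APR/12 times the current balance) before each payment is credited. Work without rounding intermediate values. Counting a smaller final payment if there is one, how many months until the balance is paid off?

Monthly rate r = 24.4%/12 = 2.03333% = 0.0203333.
Recurrence: B ← B·(1+r) − €775.00.
Month 1: interest €85.81; balance after payment €3,530.81.
Month 2: interest €71.79; balance after payment €2,827.60.
Month 3: interest €57.49; balance after payment €2,110.09.
Month 4: interest €42.91; balance after payment €1,378.00.
Month 5: interest €28.02; balance after payment €631.02.
Month 6: interest €12.83; balance after payment €0.00.

6 payments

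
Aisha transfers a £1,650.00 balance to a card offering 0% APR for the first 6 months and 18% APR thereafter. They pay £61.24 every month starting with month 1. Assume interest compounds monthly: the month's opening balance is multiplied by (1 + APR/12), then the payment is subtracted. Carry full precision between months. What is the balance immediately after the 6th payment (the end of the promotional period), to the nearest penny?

Promo months 1–6 at r₀ = 0%/12 = 0; months 7+ at r₁ = 18%/12 = 0.015.
After month 6 (no interest yet): B = £1,650.00 − 6·£61.24 = £1,282.56.

£1,282.56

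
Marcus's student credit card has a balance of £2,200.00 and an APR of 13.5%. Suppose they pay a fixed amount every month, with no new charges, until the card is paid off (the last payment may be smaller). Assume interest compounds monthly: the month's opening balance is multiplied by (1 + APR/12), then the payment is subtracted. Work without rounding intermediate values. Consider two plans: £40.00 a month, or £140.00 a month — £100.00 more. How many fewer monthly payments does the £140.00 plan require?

Monthly rate r = 13.5%/12 = 1.125% = 0.01125.
At £40.00/mo: n = ⌈−ln(1 − rB₀/P)/ln(1+r)⌉ = 87 payments (last £7.91); total interest = total paid − £2,200.00 = £1,247.91.
At £140.00/mo: 18 payments (last £54.71); total interest £234.71.
Payments saved = 87 − 18 = 69.

69 fewer payments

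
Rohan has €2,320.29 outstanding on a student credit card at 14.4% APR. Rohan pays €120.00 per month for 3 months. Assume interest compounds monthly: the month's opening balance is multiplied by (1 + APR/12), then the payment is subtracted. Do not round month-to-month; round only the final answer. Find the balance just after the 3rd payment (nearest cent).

€2,040.49

Monthly rate r = 14.4%/12 = 1.2% = 0.012.
Each month: B ← B·(1+r) − €120.00.
Month 1: interest €27.84; balance after payment €2,228.13.
Month 2: interest €26.74; balance after payment €2,134.87.
Month 3: interest €25.62; balance after payment €2,040.49.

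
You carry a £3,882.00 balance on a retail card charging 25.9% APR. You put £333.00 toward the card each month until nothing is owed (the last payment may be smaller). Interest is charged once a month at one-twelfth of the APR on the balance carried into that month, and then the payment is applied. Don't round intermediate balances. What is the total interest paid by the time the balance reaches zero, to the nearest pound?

£639

Monthly rate r = 25.9%/12 = 2.15833% = 0.0215833.
Payoff takes n = ⌈−ln(1 − rB₀/P)/ln(1+r)⌉ = ⌈13.573⌉ = 14 payments; the last is £191.66.
Total paid = 13·£333.00 + £191.66 = £4,520.66.
Total interest = total paid − principal = £4,520.66 − £3,882.00 = £638.66.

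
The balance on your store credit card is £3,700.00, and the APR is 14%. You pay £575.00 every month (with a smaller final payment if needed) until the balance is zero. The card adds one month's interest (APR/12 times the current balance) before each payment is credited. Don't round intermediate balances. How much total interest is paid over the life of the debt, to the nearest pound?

Monthly rate r = 14%/12 = 1.16667% = 0.0116667.
Payoff takes n = ⌈−ln(1 − rB₀/P)/ln(1+r)⌉ = ⌈6.728⌉ = 7 payments; the last is £419.30.
Total paid = 6·£575.00 + £419.30 = £3,869.30.
Total interest = total paid − principal = £3,869.30 − £3,700.00 = £169.30.

£169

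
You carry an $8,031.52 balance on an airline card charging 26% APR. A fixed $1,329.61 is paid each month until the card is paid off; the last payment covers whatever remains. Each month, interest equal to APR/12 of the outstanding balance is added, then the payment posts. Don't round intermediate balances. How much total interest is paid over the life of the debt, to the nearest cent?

Monthly rate r = 26%/12 = 2.16667% = 0.0216667.
Payoff takes n = ⌈−ln(1 − rB₀/P)/ln(1+r)⌉ = ⌈6.544⌉ = 7 payments; the last is $726.77.
Total paid = 6·$1,329.61 + $726.77 = $8,704.43.
Total interest = total paid − principal = $8,704.43 − $8,031.52 = $672.91.

$672.91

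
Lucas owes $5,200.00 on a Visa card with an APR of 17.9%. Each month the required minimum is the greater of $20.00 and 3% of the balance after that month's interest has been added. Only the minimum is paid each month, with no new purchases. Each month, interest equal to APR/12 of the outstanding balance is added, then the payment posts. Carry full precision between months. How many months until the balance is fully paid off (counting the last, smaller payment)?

Monthly rate r = 17.9%/12 = 1.49167% = 0.0149167.
While 3% of the post-interest balance exceeds $20.00, each month B ← (B·(1+r))·(1 − 0.03), i.e. B shrinks by the factor (1+r)·0.97 = 0.98447.
This holds for months 1–133. Entering month 134 the balance is $648.46; 3% of the post-interest balance is now below $20.00, so the flat $20.00 minimum applies from here.
From month 134 a fixed $20.00 at rate r clears $648.46 in 45 more payments. Total: 133 + 45 = 178 months.

178 months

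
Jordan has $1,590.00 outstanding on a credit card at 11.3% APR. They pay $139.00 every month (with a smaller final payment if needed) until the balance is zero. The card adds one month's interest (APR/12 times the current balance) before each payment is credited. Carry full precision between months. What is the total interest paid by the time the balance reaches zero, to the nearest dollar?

Monthly rate r = 11.3%/12 = 0.941667% = 0.00941667.
Payoff takes n = ⌈−ln(1 − rB₀/P)/ln(1+r)⌉ = ⌈12.160⌉ = 13 payments; the last is $22.32.
Total paid = 12·$139.00 + $22.32 = $1,690.32.
Total interest = total paid − principal = $1,690.32 − $1,590.00 = $100.32.

$100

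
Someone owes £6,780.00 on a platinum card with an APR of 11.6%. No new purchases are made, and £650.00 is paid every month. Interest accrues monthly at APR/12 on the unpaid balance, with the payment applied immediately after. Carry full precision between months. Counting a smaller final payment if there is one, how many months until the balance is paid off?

Monthly rate r = 11.6%/12 = 0.966667% = 0.00966667.
Recurrence: B ← B·(1+r) − £650.00.
Month 1: interest £65.54; balance after payment £6,195.54.
Month 2: interest £59.89; balance after payment £5,605.43.
Closed form: n = −ln(1 − rB₀/P)/ln(1+r) = −ln(0.89917)/ln(1.00967) ≈ 11.048, so the balance reaches zero during payment 12.

12 months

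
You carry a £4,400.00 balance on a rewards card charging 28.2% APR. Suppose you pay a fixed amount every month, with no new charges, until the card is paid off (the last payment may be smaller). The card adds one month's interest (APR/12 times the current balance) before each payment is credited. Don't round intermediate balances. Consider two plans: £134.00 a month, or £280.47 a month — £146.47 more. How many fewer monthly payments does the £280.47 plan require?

Monthly rate r = 28.2%/12 = 2.35% = 0.0235.
At £134.00/mo: n = ⌈−ln(1 − rB₀/P)/ln(1+r)⌉ = 64 payments (last £78.07); total interest = total paid − £4,400.00 = £4,120.07.
At £280.47/mo: 20 payments (last £224.95); total interest £1,153.88.
Payments saved = 64 − 20 = 44.

44 fewer payments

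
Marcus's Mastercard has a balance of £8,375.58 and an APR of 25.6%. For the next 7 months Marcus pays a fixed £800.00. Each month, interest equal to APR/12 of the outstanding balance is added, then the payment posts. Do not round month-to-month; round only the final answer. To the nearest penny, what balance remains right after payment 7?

Monthly rate r = 25.6%/12 = 2.13333% = 0.0213333.
Each month: B ← B·(1+r) − £800.00.
Month 1: interest £178.68; balance after payment £7,754.26.
Month 2: interest £165.42; balance after payment £7,119.68.
Month 3: interest £151.89; balance after payment £6,471.57.
Month 4: interest £138.06; balance after payment £5,809.63.
Month 5: interest £123.94; balance after payment £5,133.57.
Month 6: interest £109.52; balance after payment £4,443.08.
Month 7: interest £94.79; balance after payment £3,737.87.

£3,737.87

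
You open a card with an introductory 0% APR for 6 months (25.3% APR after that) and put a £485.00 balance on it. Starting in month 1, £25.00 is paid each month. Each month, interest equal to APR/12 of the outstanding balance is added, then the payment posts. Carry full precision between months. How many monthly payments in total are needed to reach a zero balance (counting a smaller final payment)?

22 months

Promo months 1–6 at r₀ = 0%/12 = 0; months 7+ at r₁ = 25.3%/12 = 0.0210833.
After month 6 (no interest yet): B = £485.00 − 6·£25.00 = £335.00.
Then at r₁ with £25.00/mo: n₂ = −ln(1 − r₁·B/P)/ln(1+r₁) ≈ 15.91 → 16 more payments.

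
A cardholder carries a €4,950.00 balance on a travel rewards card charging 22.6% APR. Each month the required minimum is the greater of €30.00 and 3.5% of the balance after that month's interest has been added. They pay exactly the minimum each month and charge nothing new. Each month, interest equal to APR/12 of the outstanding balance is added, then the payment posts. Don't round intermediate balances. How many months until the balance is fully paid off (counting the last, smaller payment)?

Monthly rate r = 22.6%/12 = 1.88333% = 0.0188333.
While 3.5% of the post-interest balance exceeds €30.00, each month B ← (B·(1+r))·(1 − 0.035), i.e. B shrinks by the factor (1+r)·0.965 = 0.98317.
This holds for months 1–105. Entering month 106 the balance is €833.30; 3.5% of the post-interest balance is now below €30.00, so the flat €30.00 minimum applies from here.
From month 106 a fixed €30.00 at rate r clears €833.30 in 40 more payments. Total: 105 + 40 = 145 months.

145 months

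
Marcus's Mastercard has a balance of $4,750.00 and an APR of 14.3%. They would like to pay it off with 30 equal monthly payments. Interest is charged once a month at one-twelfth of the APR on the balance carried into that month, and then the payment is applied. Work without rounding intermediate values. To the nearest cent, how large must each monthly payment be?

$189.25

Monthly rate r = 14.3%/12 = 1.19167% = 0.0119167.
Level-payment amortization: P = B₀·r / (1 − (1+r)^(−n)) = 4750.00·0.0119167 / (1 − 1.01192^(−30)).
Denominator 1 − (1+r)^(−30) = 0.299097626.
P = 56.6042 / 0.299097626 ≈ 189.25.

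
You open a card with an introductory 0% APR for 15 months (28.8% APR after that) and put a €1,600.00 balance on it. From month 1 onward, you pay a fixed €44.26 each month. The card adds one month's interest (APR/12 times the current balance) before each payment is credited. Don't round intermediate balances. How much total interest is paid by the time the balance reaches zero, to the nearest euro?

Promo months 1–15 at r₀ = 0%/12 = 0; months 16+ at r₁ = 28.8%/12 = 0.024.
After month 15 (no interest yet): B = €1,600.00 − 15·€44.26 = €936.10.
Then at r₁ with €44.26/mo: n₂ = −ln(1 − r₁·B/P)/ln(1+r₁) ≈ 29.87 → 30 more payments.
Total paid = 44·€44.26 + €38.66 = €1,986.10; interest = €1,986.10 − €1,600.00 = €386.10.

€386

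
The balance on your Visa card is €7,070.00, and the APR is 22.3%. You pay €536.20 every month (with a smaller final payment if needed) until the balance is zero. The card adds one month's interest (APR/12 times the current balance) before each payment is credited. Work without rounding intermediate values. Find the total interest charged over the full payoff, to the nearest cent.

€1,116.17

Monthly rate r = 22.3%/12 = 1.85833% = 0.0185833.
Payoff takes n = ⌈−ln(1 − rB₀/P)/ln(1+r)⌉ = ⌈15.265⌉ = 16 payments; the last is €143.17.
Total paid = 15·€536.20 + €143.17 = €8,186.17.
Total interest = total paid − principal = €8,186.17 − €7,070.00 = €1,116.17.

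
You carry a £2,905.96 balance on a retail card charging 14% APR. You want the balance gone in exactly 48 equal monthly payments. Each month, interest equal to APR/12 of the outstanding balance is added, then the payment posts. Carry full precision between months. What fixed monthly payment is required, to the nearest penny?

£79.41

Monthly rate r = 14%/12 = 1.16667% = 0.0116667.
Level-payment amortization: P = B₀·r / (1 − (1+r)^(−n)) = 2905.96·0.0116667 / (1 − 1.01167^(−48)).
Denominator 1 − (1+r)^(−48) = 0.42693637.
P = 33.9029 / 0.42693637 ≈ 79.41.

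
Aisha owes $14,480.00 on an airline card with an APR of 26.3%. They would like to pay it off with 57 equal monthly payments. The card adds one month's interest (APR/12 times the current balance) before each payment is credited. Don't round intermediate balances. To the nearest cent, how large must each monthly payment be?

$447.36

Monthly rate r = 26.3%/12 = 2.19167% = 0.0219167.
Level-payment amortization: P = B₀·r / (1 − (1+r)^(−n)) = 14480.00·0.0219167 / (1 − 1.02192^(−57)).
Denominator 1 − (1+r)^(−57) = 0.709385343.
P = 317.353 / 0.709385343 ≈ 447.36.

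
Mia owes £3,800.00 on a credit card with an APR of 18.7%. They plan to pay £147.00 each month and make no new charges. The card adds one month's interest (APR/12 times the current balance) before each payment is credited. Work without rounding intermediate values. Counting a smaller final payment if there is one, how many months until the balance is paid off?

Monthly rate r = 18.7%/12 = 1.55833% = 0.0155833.
Recurrence: B ← B·(1+r) − £147.00.
Month 1: interest £59.22; balance after payment £3,712.22.
Month 2: interest £57.85; balance after payment £3,623.07.
Closed form: n = −ln(1 − rB₀/P)/ln(1+r) = −ln(0.59717)/ln(1.01558) ≈ 33.341, so the balance reaches zero during payment 34.

34 months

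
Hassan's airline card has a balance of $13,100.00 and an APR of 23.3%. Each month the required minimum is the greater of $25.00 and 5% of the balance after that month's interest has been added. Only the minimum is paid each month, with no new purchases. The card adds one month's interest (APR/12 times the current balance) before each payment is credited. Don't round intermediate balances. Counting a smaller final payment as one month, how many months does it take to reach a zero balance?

128 months

Monthly rate r = 23.3%/12 = 1.94167% = 0.0194167.
While 5% of the post-interest balance exceeds $25.00, each month B ← (B·(1+r))·(1 − 0.05), i.e. B shrinks by the factor (1+r)·0.95 = 0.96845.
This holds for months 1–103. Entering month 104 the balance is $481.98; 5% of the post-interest balance is now below $25.00, so the flat $25.00 minimum applies from here.
From month 104 a fixed $25.00 at rate r clears $481.98 in 25 more payments. Total: 103 + 25 = 128 months.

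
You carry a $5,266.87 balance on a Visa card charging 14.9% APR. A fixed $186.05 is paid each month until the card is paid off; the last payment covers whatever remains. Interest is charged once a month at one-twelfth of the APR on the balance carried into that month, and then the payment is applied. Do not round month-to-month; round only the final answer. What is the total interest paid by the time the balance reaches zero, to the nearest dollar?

$1,263

Monthly rate r = 14.9%/12 = 1.24167% = 0.0124167.
Payoff takes n = ⌈−ln(1 − rB₀/P)/ln(1+r)⌉ = ⌈35.096⌉ = 36 payments; the last is $18.03.
Total paid = 35·$186.05 + $18.03 = $6,529.78.
Total interest = total paid − principal = $6,529.78 − $5,266.87 = $1,262.91.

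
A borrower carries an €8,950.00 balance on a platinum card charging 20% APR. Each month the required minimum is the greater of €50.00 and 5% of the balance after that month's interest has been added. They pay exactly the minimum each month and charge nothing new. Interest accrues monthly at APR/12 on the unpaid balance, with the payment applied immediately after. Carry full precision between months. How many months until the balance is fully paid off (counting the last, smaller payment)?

Monthly rate r = 20%/12 = 1.66667% = 0.0166667.
While 5% of the post-interest balance exceeds €50.00, each month B ← (B·(1+r))·(1 − 0.05), i.e. B shrinks by the factor (1+r)·0.95 = 0.96583.
This holds for months 1–64. Entering month 65 the balance is €967.30; 5% of the post-interest balance is now below €50.00, so the flat €50.00 minimum applies from here.
From month 65 a fixed €50.00 at rate r clears €967.30 in 24 more payments. Total: 64 + 24 = 88 months.

88 months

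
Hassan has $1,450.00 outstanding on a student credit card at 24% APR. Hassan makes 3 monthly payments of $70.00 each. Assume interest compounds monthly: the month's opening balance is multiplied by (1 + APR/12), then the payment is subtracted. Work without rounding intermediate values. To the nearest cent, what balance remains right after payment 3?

$1,324.52

Monthly rate r = 24%/12 = 2% = 0.02.
Each month: B ← B·(1+r) − $70.00.
Month 1: interest $29.00; balance after payment $1,409.00.
Month 2: interest $28.18; balance after payment $1,367.18.
Month 3: interest $27.34; balance after payment $1,324.52.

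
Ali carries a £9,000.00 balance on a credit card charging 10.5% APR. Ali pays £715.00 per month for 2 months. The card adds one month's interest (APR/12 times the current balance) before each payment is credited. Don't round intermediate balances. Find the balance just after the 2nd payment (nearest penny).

Monthly rate r = 10.5%/12 = 0.875% = 0.00875.
Each month: B ← B·(1+r) − £715.00.
Month 1: interest £78.75; balance after payment £8,363.75.
Month 2: interest £73.18; balance after payment £7,721.93.

£7,721.93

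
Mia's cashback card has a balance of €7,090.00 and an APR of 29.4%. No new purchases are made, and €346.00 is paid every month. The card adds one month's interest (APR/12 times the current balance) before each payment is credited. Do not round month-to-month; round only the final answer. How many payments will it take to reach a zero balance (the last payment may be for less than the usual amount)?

29 months

Monthly rate r = 29.4%/12 = 2.45% = 0.0245.
Recurrence: B ← B·(1+r) − €346.00.
Month 1: interest €173.70; balance after payment €6,917.70.
Month 2: interest €169.48; balance after payment €6,741.19.
Closed form: n = −ln(1 − rB₀/P)/ln(1+r) = −ln(0.49796)/ln(1.0245) ≈ 28.806, so the balance reaches zero during payment 29.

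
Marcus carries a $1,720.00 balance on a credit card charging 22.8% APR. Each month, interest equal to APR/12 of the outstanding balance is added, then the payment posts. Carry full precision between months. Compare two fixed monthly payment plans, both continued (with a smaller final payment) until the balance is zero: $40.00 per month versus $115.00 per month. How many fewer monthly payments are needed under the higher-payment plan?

Monthly rate r = 22.8%/12 = 1.9% = 0.019.
At $40.00/mo: n = ⌈−ln(1 − rB₀/P)/ln(1+r)⌉ = 91 payments (last $9.23); total interest = total paid − $1,720.00 = $1,889.23.
At $115.00/mo: 18 payments (last $87.86); total interest $322.86.
Payments saved = 91 − 18 = 73.

73 fewer payments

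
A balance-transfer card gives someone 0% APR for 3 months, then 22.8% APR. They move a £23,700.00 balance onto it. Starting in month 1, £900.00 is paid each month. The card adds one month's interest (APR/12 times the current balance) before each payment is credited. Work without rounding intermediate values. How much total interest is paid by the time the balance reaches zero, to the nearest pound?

Promo months 1–3 at r₀ = 0%/12 = 0; months 4+ at r₁ = 22.8%/12 = 0.019.
After month 3 (no interest yet): B = £23,700.00 − 3·£900.00 = £21,000.00.
Then at r₁ with £900.00/mo: n₂ = −ln(1 − r₁·B/P)/ln(1+r₁) ≈ 31.12 → 32 more payments.
Total paid = 34·£900.00 + £111.58 = £30,711.58; interest = £30,711.58 − £23,700.00 = £7,011.58.

£7,012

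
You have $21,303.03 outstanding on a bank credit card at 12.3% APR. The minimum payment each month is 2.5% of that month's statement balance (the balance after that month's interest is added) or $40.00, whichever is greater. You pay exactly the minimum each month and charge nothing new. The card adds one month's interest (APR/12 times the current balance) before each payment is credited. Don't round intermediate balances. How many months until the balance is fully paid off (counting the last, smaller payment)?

223 months

Monthly rate r = 12.3%/12 = 1.025% = 0.01025.
While 2.5% of the post-interest balance exceeds $40.00, each month B ← (B·(1+r))·(1 − 0.025), i.e. B shrinks by the factor (1+r)·0.975 = 0.98499.
This holds for months 1–172. Entering month 173 the balance is $1,581.24; 2.5% of the post-interest balance is now below $40.00, so the flat $40.00 minimum applies from here.
From month 173 a fixed $40.00 at rate r clears $1,581.24 in 51 more payments. Total: 172 + 51 = 223 months.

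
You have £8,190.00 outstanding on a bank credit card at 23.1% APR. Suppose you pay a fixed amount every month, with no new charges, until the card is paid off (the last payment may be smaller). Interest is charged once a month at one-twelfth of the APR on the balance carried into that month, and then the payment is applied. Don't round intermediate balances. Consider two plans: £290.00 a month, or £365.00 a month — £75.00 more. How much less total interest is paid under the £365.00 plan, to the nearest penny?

Monthly rate r = 23.1%/12 = 1.925% = 0.01925.
At £290.00/mo: n = ⌈−ln(1 − rB₀/P)/ln(1+r)⌉ = 42 payments (last £41.99); total interest = total paid − £8,190.00 = £3,741.99.
At £365.00/mo: 30 payments (last £241.61); total interest £2,636.61.
Interest saved = £3,741.99 − £2,636.61 = £1,105.38.

£1,105.38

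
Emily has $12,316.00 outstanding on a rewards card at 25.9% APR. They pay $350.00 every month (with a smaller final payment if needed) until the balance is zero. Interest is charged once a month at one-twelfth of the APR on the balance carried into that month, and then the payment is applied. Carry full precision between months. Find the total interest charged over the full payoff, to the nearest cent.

$11,041.00

Monthly rate r = 25.9%/12 = 2.15833% = 0.0215833.
Payoff takes n = ⌈−ln(1 − rB₀/P)/ln(1+r)⌉ = ⌈66.732⌉ = 67 payments; the last is $257.00.
Total paid = 66·$350.00 + $257.00 = $23,357.00.
Total interest = total paid − principal = $23,357.00 − $12,316.00 = $11,041.00.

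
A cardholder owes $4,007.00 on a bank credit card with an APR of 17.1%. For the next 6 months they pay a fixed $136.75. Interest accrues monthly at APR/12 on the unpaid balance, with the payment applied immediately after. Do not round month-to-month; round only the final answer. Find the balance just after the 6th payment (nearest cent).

$3,511.75

Monthly rate r = 17.1%/12 = 1.425% = 0.01425.
Each month: B ← B·(1+r) − $136.75.
Month 1: interest $57.10; balance after payment $3,927.35.
Month 2: interest $55.96; balance after payment $3,846.56.
Month 3: interest $54.81; balance after payment $3,764.63.
Month 4: interest $53.65; balance after payment $3,681.52.
Month 5: interest $52.46; balance after payment $3,597.24.
Month 6: interest $51.26; balance after payment $3,511.75.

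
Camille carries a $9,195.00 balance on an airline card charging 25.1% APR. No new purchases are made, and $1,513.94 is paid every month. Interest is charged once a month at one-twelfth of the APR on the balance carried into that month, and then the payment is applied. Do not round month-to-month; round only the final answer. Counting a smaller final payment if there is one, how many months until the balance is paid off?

7 months

Monthly rate r = 25.1%/12 = 2.09167% = 0.0209167.
Recurrence: B ← B·(1+r) − $1,513.94.
Month 1: interest $192.33; balance after payment $7,873.39.
Month 2: interest $164.69; balance after payment $6,524.13.
Closed form: n = −ln(1 − rB₀/P)/ln(1+r) = −ln(0.87296)/ln(1.02092) ≈ 6.563, so the balance reaches zero during payment 7.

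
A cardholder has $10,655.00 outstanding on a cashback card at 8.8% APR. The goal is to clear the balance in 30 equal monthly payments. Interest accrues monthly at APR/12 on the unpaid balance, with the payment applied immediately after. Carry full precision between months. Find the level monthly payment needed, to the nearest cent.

$396.96

Monthly rate r = 8.8%/12 = 0.733333% = 0.00733333.
Level-payment amortization: P = B₀·r / (1 − (1+r)^(−n)) = 10655.00·0.00733333 / (1 − 1.00733^(−30)).
Denominator 1 − (1+r)^(−30) = 0.196836726.
P = 78.1367 / 0.196836726 ≈ 396.96.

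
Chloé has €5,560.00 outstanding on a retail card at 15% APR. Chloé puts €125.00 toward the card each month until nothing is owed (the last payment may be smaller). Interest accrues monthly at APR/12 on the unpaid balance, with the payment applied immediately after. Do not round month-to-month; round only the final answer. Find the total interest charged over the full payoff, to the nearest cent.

Monthly rate r = 15%/12 = 1.25% = 0.0125.
Payoff takes n = ⌈−ln(1 − rB₀/P)/ln(1+r)⌉ = ⌈65.360⌉ = 66 payments; the last is €45.13.
Total paid = 65·€125.00 + €45.13 = €8,170.13.
Total interest = total paid − principal = €8,170.13 − €5,560.00 = €2,610.13.

€2,610.13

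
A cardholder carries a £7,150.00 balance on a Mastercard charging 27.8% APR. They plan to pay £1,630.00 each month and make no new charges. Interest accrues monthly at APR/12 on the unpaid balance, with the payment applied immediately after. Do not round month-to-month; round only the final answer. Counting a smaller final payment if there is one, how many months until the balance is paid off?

5 payments

Monthly rate r = 27.8%/12 = 2.31667% = 0.0231667.
Recurrence: B ← B·(1+r) − £1,630.00.
Month 1: interest £165.64; balance after payment £5,685.64.
Month 2: interest £131.72; balance after payment £4,187.36.
Month 3: interest £97.01; balance after payment £2,654.37.
Month 4: interest £61.49; balance after payment £1,085.86.
Month 5: interest £25.16; balance after payment £0.00.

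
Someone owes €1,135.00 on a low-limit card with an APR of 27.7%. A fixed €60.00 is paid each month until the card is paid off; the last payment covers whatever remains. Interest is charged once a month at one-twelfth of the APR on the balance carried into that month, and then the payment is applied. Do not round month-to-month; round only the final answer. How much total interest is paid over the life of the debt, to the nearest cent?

Monthly rate r = 27.7%/12 = 2.30833% = 0.0230833.
Payoff takes n = ⌈−ln(1 − rB₀/P)/ln(1+r)⌉ = ⌈25.147⌉ = 26 payments; the last is €8.89.
Total paid = 25·€60.00 + €8.89 = €1,508.89.
Total interest = total paid − principal = €1,508.89 − €1,135.00 = €373.89.

€373.89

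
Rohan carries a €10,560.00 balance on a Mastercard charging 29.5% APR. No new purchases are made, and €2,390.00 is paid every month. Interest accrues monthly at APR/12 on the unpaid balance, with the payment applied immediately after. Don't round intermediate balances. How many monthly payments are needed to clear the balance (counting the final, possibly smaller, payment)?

Monthly rate r = 29.5%/12 = 2.45833% = 0.0245833.
Recurrence: B ← B·(1+r) − €2,390.00.
Month 1: interest €259.60; balance after payment €8,429.60.
Month 2: interest €207.23; balance after payment €6,246.83.
Month 3: interest €153.57; balance after payment €4,010.40.
Month 4: interest €98.59; balance after payment €1,718.98.
Month 5: interest €42.26; balance after payment €0.00.

5 payments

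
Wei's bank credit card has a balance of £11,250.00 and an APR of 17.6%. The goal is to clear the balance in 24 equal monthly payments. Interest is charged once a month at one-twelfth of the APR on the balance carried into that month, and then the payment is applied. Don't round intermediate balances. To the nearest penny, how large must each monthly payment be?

£559.47

Monthly rate r = 17.6%/12 = 1.46667% = 0.0146667.
Level-payment amortization: P = B₀·r / (1 − (1+r)^(−n)) = 11250.00·0.0146667 / (1 − 1.01467^(−24)).
Denominator 1 − (1+r)^(−24) = 0.294919735.
P = 165 / 0.294919735 ≈ 559.47.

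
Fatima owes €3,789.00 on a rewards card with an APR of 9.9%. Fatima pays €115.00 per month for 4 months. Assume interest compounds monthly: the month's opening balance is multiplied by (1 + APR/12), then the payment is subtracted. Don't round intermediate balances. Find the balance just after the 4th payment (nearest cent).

€3,449.87

Monthly rate r = 9.9%/12 = 0.825% = 0.00825.
Each month: B ← B·(1+r) − €115.00.
Month 1: interest €31.26; balance after payment €3,705.26.
Month 2: interest €30.57; balance after payment €3,620.83.
Month 3: interest €29.87; balance after payment €3,535.70.
Month 4: interest €29.17; balance after payment €3,449.87.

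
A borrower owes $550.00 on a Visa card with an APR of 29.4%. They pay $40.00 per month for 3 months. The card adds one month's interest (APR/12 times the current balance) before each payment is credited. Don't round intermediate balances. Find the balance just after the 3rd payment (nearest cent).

$468.46

Monthly rate r = 29.4%/12 = 2.45% = 0.0245.
Each month: B ← B·(1+r) − $40.00.
Month 1: interest $13.47; balance after payment $523.48.
Month 2: interest $12.83; balance after payment $496.30.
Month 3: interest $12.16; balance after payment $468.46.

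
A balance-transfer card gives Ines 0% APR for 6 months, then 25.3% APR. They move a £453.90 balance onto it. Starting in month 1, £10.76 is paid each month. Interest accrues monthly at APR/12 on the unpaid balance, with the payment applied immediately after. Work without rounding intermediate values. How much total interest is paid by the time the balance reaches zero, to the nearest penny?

Promo months 1–6 at r₀ = 0%/12 = 0; months 7+ at r₁ = 25.3%/12 = 0.0210833.
After month 6 (no interest yet): B = £453.90 − 6·£10.76 = £389.34.
Then at r₁ with £10.76/mo: n₂ = −ln(1 − r₁·B/P)/ln(1+r₁) ≈ 68.98 → 69 more payments.
Total paid = 74·£10.76 + £10.54 = £806.78; interest = £806.78 − £453.90 = £352.88.

£352.88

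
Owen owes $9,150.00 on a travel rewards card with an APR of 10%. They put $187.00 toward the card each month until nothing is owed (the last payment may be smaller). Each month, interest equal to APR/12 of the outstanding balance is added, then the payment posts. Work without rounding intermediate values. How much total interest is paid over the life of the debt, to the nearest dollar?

Monthly rate r = 10%/12 = 0.833333% = 0.00833333.
Payoff takes n = ⌈−ln(1 − rB₀/P)/ln(1+r)⌉ = ⌈63.122⌉ = 64 payments; the last is $22.81.
Total paid = 63·$187.00 + $22.81 = $11,803.81.
Total interest = total paid − principal = $11,803.81 − $9,150.00 = $2,653.81.

$2,654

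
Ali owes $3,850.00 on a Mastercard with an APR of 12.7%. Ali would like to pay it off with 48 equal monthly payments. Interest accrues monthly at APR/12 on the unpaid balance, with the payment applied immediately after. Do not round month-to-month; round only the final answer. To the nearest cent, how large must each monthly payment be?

Monthly rate r = 12.7%/12 = 1.05833% = 0.0105833.
Level-payment amortization: P = B₀·r / (1 − (1+r)^(−n)) = 3850.00·0.0105833 / (1 − 1.01058^(−48)).
Denominator 1 − (1+r)^(−48) = 0.396693941.
P = 40.7458 / 0.396693941 ≈ 102.71.

$102.71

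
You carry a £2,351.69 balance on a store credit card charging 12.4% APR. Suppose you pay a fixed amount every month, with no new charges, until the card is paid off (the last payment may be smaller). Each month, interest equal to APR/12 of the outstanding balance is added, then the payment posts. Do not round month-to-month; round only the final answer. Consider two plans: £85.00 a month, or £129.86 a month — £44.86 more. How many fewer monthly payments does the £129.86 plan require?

Monthly rate r = 12.4%/12 = 1.03333% = 0.0103333.
At £85.00/mo: n = ⌈−ln(1 − rB₀/P)/ln(1+r)⌉ = 33 payments (last £64.17); total interest = total paid − £2,351.69 = £432.48.
At £129.86/mo: 21 payments (last £20.03); total interest £265.54.
Payments saved = 33 − 21 = 12.

12 fewer payments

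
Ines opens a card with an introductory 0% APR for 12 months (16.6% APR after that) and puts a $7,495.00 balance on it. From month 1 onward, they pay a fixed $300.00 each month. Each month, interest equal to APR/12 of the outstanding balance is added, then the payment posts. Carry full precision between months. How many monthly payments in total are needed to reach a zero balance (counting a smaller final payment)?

27 months

Promo months 1–12 at r₀ = 0%/12 = 0; months 13+ at r₁ = 16.6%/12 = 0.0138333.
After month 12 (no interest yet): B = $7,495.00 − 12·$300.00 = $3,895.00.
Then at r₁ with $300.00/mo: n₂ = −ln(1 − r₁·B/P)/ln(1+r₁) ≈ 14.41 → 15 more payments.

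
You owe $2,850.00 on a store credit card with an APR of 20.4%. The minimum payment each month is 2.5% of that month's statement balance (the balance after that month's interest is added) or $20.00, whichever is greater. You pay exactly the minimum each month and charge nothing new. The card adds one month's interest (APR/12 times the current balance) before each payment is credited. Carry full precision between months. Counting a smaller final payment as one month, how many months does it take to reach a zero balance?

218 months

Monthly rate r = 20.4%/12 = 1.7% = 0.017.
While 2.5% of the post-interest balance exceeds $20.00, each month B ← (B·(1+r))·(1 − 0.025), i.e. B shrinks by the factor (1+r)·0.975 = 0.99157.
This holds for months 1–153. Entering month 154 the balance is $781.01; 2.5% of the post-interest balance is now below $20.00, so the flat $20.00 minimum applies from here.
From month 154 a fixed $20.00 at rate r clears $781.01 in 65 more payments. Total: 153 + 65 = 218 months.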